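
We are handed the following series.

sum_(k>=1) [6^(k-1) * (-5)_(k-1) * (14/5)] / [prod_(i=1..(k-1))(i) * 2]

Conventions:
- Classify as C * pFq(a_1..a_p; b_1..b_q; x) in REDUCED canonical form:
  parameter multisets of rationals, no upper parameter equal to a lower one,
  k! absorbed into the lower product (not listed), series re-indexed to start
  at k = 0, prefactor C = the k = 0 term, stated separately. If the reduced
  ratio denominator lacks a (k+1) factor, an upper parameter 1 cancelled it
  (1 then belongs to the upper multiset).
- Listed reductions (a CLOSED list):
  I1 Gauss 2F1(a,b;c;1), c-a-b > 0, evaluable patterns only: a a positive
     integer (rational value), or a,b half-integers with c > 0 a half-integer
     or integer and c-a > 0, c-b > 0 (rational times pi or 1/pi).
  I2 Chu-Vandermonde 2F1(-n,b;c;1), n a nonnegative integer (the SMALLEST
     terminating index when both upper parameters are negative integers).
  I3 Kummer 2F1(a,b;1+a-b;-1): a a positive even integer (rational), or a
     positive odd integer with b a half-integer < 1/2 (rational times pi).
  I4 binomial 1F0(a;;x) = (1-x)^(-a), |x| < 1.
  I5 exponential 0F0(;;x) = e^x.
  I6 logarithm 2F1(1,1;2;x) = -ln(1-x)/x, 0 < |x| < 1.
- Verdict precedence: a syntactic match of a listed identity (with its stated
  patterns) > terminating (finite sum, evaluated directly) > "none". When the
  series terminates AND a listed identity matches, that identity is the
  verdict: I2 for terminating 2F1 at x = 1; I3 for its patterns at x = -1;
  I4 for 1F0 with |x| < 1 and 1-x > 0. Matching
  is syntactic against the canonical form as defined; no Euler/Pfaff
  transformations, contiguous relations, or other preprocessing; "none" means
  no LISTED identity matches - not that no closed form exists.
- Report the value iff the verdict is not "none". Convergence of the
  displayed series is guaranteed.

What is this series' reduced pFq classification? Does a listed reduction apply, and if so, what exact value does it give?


The series (x = 6) is 1F0: upper {-5}, lower {-}, prefactor 7/5. Verdict: terminating. With -5 upstairs the series is a 6-term polynomial sum; evaluated term by term. Hence: -4375.

Key observation: t_0 being 7/5, the product of the first k integers (C = 7/5, x = 6) is k!.
Term ratio: r(k) = 6 * (k-5) / [(k+1)] - poly over poly, x = 6 from leading terms; C = 7/5 at k = 0.


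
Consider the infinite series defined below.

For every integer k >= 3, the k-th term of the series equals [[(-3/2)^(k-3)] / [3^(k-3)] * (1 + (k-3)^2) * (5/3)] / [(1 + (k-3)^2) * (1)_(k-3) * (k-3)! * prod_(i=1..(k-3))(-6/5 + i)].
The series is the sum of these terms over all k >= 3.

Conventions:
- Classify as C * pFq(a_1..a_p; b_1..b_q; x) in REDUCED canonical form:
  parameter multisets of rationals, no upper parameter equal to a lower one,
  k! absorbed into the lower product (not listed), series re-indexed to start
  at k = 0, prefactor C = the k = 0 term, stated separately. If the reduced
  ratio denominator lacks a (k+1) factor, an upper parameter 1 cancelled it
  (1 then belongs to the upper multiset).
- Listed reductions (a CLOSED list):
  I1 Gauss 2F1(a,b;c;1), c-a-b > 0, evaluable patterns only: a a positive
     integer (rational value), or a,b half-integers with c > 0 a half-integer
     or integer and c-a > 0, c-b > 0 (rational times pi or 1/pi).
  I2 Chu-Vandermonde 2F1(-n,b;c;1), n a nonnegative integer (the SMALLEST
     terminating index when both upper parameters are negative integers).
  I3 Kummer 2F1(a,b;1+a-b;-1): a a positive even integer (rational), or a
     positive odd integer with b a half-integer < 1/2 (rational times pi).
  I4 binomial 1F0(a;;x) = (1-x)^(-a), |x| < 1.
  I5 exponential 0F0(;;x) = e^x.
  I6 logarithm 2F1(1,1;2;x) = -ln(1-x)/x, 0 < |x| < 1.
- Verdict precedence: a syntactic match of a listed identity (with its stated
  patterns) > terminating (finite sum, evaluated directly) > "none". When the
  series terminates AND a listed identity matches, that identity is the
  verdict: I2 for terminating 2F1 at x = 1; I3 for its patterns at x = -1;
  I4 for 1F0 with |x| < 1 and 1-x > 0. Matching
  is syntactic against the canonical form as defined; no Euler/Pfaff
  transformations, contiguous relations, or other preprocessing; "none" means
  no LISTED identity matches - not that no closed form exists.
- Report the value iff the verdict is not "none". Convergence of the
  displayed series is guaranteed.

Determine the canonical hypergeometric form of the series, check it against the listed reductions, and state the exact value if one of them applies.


With C = 5/3: the canonical form is 0F2(-; -1/5, 1; -1/2). Verdict: none. A 0F2 with upper {-} fits none of I1-I6 at x = -1/2; the sum runs forever.

First insight: from the first term 5/3: the two k-th powers (C = 5/3, x = -1/2) combine into one argument.
Step ratio: r(k) = (-1/2) * 1 / [(k-1/5) (k+1) (k+1)] - rational; roots negated = parameters, x = (-1/2), C = 5/3.


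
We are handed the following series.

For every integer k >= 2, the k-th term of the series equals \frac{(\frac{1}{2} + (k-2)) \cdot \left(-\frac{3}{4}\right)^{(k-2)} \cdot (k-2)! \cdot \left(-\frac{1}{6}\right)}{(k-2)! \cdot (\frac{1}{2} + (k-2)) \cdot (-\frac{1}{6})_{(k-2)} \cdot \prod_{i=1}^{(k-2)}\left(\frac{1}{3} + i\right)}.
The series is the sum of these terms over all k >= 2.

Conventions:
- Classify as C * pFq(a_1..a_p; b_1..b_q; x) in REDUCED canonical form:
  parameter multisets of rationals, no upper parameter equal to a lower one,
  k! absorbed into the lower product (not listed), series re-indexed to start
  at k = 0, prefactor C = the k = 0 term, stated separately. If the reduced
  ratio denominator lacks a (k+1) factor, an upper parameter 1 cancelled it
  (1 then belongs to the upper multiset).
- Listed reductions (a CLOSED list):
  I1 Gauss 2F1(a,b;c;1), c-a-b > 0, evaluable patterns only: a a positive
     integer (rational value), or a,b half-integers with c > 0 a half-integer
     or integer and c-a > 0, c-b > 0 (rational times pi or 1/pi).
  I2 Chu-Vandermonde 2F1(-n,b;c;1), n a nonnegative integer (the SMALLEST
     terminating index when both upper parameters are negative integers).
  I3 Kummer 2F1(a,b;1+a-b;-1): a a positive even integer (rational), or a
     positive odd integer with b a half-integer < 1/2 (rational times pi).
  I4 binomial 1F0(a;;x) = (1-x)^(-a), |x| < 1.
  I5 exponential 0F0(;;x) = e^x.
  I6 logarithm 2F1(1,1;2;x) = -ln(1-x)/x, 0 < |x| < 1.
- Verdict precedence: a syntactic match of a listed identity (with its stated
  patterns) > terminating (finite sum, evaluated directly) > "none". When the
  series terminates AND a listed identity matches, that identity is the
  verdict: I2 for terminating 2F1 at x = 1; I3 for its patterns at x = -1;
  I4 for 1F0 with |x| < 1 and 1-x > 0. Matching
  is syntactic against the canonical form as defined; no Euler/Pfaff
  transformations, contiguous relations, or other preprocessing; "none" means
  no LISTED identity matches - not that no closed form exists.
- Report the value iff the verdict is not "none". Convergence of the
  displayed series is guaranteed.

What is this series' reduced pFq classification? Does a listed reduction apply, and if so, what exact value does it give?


Reduced: x = -\frac{3}{4}, 1F2, upper = {1}, lower = {-\frac{1}{6}, \frac{4}{3}}, C = -\frac{1}{6}. Verdict: none. A 1F2 with upper {1} fits none of I1-I6 at x = -\frac{3}{4}; the sum runs forever.

The tell: t_0 = -\frac{1}{6} here, and the lower running product (prefactor -1/6) is a rising factorial.
Term ratio: r(k) = -\frac{3}{4} * (k+1) / [(k-\frac{1}{6}) (k+\frac{4}{3}) (k+1)] - rational in k, leading ratio -\frac{3}{4}; with t_0 = -\frac{1}{6}, classification follows.


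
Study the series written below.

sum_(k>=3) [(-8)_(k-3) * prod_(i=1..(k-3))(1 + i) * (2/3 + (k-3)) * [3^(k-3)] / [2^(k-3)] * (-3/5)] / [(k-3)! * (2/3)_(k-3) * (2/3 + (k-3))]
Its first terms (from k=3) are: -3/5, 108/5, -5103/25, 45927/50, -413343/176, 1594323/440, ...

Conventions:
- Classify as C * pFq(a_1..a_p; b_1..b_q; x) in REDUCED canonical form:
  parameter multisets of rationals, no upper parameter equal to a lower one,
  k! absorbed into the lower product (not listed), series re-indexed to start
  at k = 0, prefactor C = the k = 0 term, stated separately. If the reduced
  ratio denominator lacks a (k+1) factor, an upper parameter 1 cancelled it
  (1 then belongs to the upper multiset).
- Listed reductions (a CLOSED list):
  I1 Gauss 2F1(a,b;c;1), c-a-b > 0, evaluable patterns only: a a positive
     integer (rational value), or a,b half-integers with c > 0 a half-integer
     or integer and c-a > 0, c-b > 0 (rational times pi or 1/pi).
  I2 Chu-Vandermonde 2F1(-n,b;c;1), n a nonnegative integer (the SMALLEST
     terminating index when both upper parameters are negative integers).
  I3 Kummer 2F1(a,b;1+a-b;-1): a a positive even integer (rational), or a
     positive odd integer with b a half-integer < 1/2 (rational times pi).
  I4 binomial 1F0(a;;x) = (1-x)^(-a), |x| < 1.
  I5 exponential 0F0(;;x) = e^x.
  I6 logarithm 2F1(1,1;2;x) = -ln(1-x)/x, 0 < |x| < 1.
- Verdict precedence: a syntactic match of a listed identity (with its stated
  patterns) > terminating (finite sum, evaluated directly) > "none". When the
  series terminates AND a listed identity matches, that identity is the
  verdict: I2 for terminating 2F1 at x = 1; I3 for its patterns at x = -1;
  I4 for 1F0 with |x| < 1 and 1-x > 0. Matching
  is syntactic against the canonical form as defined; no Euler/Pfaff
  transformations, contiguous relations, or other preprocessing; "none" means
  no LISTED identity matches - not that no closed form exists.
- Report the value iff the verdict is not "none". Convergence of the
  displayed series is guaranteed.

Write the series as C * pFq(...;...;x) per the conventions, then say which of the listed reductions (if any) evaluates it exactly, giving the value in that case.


Classification (C = -3/5): 2F1 with upper {-8, 2}, lower {2/3}, argument x = 3/2. Verdict: terminating. With -8 upstairs the series is a 9-term polynomial sum; evaluated term by term. Its exact value is -6267531/27526400.

First insight: with t_0 = -3/5, k + 2/3 divides numerator and denominator alike; prefactor -3/5 after cancelling.
Step ratio: r(k) = (3/2) * (k-8) (k+2) / [(k+2/3) (k+1)] - poly over poly, x = (3/2) from leading terms; C = -3/5 at k = 0.


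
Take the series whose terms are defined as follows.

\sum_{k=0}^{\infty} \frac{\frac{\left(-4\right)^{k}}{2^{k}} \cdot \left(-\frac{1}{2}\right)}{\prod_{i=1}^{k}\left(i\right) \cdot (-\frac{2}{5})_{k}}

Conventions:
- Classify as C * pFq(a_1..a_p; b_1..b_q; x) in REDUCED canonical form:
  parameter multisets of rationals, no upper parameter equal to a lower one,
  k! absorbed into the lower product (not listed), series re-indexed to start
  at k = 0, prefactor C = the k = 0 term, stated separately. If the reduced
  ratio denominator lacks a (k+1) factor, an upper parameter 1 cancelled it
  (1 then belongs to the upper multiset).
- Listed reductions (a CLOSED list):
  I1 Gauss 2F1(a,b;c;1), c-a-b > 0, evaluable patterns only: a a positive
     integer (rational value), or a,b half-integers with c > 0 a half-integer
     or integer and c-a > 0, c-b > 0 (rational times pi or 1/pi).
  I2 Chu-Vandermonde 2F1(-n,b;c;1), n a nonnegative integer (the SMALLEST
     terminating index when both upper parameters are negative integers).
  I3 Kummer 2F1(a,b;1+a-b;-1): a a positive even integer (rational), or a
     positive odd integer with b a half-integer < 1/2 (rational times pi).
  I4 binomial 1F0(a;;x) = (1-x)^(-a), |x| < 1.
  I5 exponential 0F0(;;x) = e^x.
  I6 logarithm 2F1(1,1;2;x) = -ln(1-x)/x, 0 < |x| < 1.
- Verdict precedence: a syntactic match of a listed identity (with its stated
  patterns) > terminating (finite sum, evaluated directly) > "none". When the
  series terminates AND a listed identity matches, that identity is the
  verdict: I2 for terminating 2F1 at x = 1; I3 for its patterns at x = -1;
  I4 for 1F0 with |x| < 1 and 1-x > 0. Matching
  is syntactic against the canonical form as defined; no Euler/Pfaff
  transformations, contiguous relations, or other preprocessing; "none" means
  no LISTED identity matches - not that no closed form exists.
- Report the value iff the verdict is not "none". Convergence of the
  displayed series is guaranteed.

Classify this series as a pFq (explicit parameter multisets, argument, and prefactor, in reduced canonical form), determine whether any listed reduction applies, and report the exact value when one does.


Structural cue: from the first term -\frac{1}{2}: the product of the first k integers (C = -1/2, x = -2) is k!.
Step ratio: r(k) = -2 * 1 / [(k-\frac{2}{5}) (k+1)] - poly over poly, x = -2 from leading terms; C = -\frac{1}{2} at k = 0.

This is -\frac{1}{2} * 0F1(-; -\frac{2}{5}; -2) in reduced canonical form. Verdict: none. No listed pattern accepts 0F1(-; -\frac{2}{5}; -2).


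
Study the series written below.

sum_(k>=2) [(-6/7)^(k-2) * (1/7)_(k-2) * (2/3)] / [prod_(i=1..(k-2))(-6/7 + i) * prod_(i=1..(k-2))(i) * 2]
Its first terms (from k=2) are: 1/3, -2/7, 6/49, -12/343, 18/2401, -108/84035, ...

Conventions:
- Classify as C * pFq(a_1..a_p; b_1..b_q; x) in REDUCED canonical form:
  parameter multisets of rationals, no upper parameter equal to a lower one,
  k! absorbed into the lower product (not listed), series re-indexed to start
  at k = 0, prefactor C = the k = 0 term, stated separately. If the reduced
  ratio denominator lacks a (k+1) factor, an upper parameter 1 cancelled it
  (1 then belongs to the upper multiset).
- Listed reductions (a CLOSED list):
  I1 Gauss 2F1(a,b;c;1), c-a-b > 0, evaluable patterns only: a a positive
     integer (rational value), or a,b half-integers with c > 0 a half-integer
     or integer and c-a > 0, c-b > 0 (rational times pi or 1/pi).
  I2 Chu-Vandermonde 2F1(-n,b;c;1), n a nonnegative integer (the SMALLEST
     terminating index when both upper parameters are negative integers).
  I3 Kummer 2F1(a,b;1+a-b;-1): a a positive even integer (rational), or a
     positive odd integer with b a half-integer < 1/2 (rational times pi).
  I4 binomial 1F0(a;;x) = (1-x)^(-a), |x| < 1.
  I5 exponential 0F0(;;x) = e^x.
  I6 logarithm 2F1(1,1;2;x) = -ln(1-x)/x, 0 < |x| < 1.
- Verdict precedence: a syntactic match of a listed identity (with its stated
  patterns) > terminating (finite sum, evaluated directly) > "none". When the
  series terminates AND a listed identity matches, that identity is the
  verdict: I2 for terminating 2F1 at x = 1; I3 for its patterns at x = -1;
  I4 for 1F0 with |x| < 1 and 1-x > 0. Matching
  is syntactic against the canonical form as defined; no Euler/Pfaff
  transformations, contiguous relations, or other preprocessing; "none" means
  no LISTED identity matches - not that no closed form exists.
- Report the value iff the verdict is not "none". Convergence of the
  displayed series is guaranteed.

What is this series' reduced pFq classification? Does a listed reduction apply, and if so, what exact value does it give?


Canonical form: C = 1/3 times 0F0 with upper {-}, lower {-}, x = -6/7. Verdict: the exponential series (I5) matches (the 0F0 exponential series at x = -6/7). Value: (1/3) * e^(-6/7).

Key step: t_0 = 1/3 here, and the product of the first k integers (C = 1/3) is k!.
Consecutive-term ratio: r(k) = (-6/7) * 1 / [(k+1)] - poly over poly, x = (-6/7) from leading terms; C = 1/3 at k = 0.


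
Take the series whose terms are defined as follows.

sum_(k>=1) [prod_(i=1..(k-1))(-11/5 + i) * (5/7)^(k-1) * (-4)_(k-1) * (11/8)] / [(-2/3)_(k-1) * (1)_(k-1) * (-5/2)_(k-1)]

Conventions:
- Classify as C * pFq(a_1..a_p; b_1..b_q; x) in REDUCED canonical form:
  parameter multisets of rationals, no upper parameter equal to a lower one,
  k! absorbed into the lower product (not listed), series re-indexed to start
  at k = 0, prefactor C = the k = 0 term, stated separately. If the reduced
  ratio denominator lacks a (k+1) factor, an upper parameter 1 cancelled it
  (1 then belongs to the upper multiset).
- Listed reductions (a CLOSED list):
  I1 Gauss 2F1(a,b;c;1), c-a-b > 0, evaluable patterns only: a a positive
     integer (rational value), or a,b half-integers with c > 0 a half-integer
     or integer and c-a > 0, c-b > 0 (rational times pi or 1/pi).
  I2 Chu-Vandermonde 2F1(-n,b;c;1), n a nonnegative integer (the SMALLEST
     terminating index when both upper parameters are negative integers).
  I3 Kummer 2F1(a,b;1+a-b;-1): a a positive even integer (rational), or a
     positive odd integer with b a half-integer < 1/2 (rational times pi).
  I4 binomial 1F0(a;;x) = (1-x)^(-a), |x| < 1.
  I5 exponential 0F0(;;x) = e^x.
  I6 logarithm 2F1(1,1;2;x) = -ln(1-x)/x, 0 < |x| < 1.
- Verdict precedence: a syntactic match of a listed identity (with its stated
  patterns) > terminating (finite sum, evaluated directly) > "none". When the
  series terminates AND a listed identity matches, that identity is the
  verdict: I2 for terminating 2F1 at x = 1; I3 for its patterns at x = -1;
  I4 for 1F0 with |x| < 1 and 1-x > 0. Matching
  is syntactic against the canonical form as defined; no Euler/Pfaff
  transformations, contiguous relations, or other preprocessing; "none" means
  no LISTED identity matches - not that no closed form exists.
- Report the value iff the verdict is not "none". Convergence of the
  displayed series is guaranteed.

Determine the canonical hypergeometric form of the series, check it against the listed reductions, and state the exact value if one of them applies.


Prefactor 11/8, argument 5/7: 2F2 with upper {-4, -6/5} over lower {-5/2, -2/3}. Verdict: terminating - the sum ends at index 4 because -4 is a negative integer; exact evaluation follows. Hence: 1673617/672280.

Structural cue: with t_0 = 11/8, the running product (C = 11/8) telescopes to a rising factorial.
Term ratio: r(k) = (5/7) * (k-4) (k-6/5) / [(k-5/2) (k-2/3) (k+1)] - poly over poly, x = (5/7) from leading terms; C = 11/8 at k = 0.


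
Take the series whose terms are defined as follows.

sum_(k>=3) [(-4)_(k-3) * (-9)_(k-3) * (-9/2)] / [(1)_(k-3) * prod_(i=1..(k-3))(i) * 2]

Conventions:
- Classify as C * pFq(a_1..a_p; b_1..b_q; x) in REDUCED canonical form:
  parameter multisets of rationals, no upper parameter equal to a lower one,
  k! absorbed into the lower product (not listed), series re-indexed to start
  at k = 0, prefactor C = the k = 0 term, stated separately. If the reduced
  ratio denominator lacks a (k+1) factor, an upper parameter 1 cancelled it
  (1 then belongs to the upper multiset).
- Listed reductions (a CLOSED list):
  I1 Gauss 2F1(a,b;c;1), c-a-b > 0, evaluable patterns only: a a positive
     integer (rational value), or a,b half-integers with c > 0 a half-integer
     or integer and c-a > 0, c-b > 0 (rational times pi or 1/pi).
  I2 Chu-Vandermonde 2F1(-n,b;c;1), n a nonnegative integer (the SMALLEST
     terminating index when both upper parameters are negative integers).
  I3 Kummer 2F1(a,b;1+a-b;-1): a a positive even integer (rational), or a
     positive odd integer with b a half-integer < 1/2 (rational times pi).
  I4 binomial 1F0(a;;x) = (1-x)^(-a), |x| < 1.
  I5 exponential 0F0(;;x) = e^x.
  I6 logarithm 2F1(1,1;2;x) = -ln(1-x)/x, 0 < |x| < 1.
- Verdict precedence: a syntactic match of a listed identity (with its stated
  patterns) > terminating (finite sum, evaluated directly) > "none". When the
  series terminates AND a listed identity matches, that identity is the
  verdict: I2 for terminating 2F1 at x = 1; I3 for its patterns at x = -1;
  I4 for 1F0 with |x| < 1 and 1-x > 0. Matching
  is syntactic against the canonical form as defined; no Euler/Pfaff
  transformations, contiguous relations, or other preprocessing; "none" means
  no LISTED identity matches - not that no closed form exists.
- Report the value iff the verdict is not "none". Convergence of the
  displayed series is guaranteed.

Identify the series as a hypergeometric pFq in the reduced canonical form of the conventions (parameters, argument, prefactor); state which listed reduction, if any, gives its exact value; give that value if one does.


Classification (C = -9/4): 2F1 with upper {-9, -4}, lower {1}, argument x = 1. Verdict at x = 1: Chu-Vandermonde (I2) matches (terminating 2F1 at x = 1 with n = 4, b = -9, c = 1). Hence: -6435/4.

First insight: x = 1 and the product of the first k integers (C = -9/4, x = 1) is k!.
Ratio: r(k) = 1 * (k-9) (k-4) / [(k+1) (k+1)] - rational in k, leading ratio 1; with t_0 = -9/4, classification follows.


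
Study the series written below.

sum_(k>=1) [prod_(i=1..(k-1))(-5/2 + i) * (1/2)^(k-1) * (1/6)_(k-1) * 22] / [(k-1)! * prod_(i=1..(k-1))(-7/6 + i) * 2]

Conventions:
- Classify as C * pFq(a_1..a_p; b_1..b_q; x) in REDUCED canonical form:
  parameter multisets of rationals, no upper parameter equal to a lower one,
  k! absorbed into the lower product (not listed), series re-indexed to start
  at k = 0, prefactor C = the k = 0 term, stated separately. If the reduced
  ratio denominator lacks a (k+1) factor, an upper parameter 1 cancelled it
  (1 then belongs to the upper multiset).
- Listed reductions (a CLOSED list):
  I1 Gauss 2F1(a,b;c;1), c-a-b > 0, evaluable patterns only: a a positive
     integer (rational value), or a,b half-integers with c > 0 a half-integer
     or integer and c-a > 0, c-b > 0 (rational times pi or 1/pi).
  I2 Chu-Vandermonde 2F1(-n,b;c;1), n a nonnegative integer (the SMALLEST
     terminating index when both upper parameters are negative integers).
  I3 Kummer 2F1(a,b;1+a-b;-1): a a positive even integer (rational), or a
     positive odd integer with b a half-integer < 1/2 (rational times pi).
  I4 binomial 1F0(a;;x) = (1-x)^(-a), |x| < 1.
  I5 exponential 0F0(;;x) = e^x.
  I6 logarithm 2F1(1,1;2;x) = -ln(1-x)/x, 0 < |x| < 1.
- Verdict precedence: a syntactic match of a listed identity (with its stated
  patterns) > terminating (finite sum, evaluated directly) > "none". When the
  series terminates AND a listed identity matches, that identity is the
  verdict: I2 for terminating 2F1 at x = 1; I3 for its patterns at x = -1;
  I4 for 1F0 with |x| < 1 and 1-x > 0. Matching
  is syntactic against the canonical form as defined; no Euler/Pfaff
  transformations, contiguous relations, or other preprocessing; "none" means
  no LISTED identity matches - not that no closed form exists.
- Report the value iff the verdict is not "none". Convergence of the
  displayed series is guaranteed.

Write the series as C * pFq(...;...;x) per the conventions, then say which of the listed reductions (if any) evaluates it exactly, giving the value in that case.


x = 1/2 here; the reduced form reads 2F1, upper {-3/2, 1/6}, lower {-1/6}, C = 11. Verdict: no listed reduction: x = 1/2 and upper {-3/2, 1/6} fail every I1-I6 pattern.

Key step: from the first term 11: the lower running product (C = 11) is a rising factorial.
Adjacent-term ratio: r(k) = (1/2) * (k-3/2) (k+1/6) / [(k-1/6) (k+1)] - rational in k, leading ratio (1/2); with t_0 = 11, classification follows.


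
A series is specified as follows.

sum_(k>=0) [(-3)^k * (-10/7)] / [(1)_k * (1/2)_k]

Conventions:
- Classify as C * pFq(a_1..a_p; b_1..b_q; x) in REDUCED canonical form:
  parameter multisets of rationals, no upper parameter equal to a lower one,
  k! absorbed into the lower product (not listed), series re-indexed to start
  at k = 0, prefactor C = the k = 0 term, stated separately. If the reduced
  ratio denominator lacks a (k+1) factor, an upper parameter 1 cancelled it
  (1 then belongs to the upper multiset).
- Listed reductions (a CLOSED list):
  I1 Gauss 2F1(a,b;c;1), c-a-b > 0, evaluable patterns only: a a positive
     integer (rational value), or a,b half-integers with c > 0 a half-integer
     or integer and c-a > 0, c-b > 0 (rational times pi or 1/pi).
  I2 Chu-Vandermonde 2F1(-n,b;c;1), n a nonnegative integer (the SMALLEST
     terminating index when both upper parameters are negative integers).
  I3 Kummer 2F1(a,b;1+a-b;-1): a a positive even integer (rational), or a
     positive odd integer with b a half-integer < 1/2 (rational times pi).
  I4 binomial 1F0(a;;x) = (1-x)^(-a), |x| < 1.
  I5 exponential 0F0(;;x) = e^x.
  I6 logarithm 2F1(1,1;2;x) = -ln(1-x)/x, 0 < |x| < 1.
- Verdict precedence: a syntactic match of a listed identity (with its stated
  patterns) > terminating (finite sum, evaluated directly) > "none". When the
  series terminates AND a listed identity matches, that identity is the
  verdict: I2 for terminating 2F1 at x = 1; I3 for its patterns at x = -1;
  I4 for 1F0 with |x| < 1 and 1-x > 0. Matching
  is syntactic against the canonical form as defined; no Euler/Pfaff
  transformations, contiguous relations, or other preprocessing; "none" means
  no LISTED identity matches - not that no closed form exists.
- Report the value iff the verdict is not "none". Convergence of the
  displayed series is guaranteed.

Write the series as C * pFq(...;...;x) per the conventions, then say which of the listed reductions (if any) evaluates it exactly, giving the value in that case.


Reduced: x = -3, 0F1, upper = {-}, lower = {1/2}, C = -10/7. Verdict: none. Every listed pattern misses the 0F1 form at -3, upper {-}.

Key step: x = (-3) and (1)_k (C = -10/7, x = -3) is k! itself.
Step ratio: r(k) = (-3) * 1 / [(k+1/2) (k+1)] ; factor over Q: parameters, x = (-3), and C = -10/7.


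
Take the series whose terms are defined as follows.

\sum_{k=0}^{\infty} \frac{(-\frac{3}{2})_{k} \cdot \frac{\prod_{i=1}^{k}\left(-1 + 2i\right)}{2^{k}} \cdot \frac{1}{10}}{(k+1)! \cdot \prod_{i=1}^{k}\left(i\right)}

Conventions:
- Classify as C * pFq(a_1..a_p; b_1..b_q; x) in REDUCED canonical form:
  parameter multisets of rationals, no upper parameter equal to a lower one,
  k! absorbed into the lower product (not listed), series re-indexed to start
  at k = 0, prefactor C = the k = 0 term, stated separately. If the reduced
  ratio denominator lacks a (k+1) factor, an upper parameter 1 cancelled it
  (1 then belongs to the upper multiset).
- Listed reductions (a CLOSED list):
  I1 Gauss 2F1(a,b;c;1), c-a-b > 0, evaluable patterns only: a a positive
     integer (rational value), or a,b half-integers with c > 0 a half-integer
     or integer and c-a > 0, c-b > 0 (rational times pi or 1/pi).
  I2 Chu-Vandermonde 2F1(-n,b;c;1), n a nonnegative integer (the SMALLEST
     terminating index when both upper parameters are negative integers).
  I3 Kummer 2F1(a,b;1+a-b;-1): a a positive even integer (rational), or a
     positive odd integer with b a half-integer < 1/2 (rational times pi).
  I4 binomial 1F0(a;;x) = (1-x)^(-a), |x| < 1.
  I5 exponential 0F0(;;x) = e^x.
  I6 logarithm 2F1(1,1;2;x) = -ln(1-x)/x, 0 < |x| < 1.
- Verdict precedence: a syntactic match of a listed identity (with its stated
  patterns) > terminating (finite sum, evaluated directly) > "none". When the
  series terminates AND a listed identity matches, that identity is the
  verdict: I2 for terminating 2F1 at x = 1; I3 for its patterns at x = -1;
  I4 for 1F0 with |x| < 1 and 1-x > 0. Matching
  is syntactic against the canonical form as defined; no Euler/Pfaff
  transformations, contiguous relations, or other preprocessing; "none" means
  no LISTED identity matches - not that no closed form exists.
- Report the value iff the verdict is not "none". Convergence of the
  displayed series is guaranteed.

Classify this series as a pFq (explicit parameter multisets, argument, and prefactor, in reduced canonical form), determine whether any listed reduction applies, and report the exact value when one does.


Canonical form: C = \frac{1}{10} times 2F1 with upper {-\frac{3}{2}, \frac{1}{2}}, lower {2}, x = 1. Verdict: Gauss (I1, half-integer pattern) matches (x = 1; upper {-\frac{3}{2}, \frac{1}{2}} half-integers, c = 2 in the evaluable pattern). Hence: \frac{16}{75} / \pi.

Key step: x = 1 and the odd product 1*3*...*(2k-1) (C = 1/10, x = 1) is 2^k (1/2)_k.
Adjacent-term ratio: r(k) = 1 * (k-\frac{3}{2}) (k+\frac{1}{2}) / [(k+2) (k+1)] - poly over poly, x = 1 from leading terms; C = \frac{1}{10} at k = 0.


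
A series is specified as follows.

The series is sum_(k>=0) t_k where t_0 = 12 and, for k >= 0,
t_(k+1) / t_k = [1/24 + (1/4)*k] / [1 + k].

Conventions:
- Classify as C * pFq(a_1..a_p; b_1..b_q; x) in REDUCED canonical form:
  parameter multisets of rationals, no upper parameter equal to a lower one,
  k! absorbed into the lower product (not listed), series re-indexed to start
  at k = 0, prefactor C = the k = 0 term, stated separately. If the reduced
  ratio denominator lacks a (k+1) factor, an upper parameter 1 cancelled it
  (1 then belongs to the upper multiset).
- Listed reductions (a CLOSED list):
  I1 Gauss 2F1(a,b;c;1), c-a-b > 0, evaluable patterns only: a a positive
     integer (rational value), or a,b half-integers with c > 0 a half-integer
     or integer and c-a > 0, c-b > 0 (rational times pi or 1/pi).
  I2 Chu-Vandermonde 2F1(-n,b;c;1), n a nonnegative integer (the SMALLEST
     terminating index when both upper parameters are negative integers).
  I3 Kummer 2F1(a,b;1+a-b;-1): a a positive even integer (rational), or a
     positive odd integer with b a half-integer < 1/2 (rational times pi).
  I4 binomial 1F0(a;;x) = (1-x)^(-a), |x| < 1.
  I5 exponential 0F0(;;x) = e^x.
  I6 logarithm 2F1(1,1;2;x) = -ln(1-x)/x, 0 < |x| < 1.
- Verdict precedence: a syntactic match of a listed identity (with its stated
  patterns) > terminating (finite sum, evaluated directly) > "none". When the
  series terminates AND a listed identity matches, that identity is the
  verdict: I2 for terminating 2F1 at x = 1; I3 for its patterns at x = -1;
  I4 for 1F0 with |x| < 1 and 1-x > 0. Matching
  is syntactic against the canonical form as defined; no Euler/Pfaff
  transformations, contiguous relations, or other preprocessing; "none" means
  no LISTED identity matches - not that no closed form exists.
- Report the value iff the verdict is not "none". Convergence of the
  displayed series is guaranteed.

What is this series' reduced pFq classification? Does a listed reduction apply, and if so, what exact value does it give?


Key observation: t_0 = 12 here, and factor the ratio over Q (C = 12, x = 1/4): negated roots = parameters.
Step ratio: r(k) = (1/4) * (k+1/6) / [(k+1)] - rational; roots negated = parameters, x = (1/4), C = 12.

At argument 1/4: a 1F0 with upper {1/6}, lower {-}, scaled by C = 12. Verdict: this is the binomial series (I4) (the 1F0 binomial series: exponent -1/6, x = 1/4). Value: 12 * (3/4)^(-1/6).


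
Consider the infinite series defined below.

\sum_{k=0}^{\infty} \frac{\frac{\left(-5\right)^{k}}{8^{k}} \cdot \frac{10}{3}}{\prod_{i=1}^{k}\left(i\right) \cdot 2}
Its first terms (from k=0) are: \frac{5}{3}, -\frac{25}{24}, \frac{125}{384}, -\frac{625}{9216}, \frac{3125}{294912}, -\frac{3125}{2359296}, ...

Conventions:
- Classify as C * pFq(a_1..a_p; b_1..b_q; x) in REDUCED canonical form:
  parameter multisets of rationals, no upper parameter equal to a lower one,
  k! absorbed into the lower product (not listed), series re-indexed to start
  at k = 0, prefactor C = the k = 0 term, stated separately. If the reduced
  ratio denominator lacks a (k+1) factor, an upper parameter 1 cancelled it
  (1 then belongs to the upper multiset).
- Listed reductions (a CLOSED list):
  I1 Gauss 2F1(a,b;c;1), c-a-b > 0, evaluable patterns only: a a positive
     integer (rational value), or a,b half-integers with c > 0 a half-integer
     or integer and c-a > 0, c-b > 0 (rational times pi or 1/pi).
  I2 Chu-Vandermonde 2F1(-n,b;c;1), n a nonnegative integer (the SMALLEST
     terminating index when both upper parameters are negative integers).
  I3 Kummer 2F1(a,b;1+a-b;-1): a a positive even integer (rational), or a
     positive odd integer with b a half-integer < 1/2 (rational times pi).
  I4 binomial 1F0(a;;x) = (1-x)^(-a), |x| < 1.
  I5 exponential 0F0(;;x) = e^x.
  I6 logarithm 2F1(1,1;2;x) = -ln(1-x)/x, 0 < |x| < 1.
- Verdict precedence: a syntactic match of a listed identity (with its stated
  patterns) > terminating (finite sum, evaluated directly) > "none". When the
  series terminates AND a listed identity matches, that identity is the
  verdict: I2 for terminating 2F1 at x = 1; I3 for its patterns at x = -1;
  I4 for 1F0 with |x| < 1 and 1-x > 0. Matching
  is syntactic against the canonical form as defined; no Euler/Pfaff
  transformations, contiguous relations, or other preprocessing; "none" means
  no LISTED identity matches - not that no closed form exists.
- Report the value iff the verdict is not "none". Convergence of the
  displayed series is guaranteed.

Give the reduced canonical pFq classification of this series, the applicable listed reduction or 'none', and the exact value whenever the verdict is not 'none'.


Classification (C = \frac{5}{3}): 0F0 with upper {-}, lower {-}, argument x = -\frac{5}{8}. Verdict: this is the I5 exponential reduction (the 0F0 exponential series at x = -\frac{5}{8}). Value: \frac{5}{3} \cdot e^{-\frac{5}{8}}.

The tell: from the first term \frac{5}{3}: the two geometric factors (C = 5/3, x = -5/8) combine into one argument.
Ratio: r(k) = -\frac{5}{8} * 1 / [(k+1)] - rational; roots negated = parameters, x = -\frac{5}{8}, C = \frac{5}{3}.


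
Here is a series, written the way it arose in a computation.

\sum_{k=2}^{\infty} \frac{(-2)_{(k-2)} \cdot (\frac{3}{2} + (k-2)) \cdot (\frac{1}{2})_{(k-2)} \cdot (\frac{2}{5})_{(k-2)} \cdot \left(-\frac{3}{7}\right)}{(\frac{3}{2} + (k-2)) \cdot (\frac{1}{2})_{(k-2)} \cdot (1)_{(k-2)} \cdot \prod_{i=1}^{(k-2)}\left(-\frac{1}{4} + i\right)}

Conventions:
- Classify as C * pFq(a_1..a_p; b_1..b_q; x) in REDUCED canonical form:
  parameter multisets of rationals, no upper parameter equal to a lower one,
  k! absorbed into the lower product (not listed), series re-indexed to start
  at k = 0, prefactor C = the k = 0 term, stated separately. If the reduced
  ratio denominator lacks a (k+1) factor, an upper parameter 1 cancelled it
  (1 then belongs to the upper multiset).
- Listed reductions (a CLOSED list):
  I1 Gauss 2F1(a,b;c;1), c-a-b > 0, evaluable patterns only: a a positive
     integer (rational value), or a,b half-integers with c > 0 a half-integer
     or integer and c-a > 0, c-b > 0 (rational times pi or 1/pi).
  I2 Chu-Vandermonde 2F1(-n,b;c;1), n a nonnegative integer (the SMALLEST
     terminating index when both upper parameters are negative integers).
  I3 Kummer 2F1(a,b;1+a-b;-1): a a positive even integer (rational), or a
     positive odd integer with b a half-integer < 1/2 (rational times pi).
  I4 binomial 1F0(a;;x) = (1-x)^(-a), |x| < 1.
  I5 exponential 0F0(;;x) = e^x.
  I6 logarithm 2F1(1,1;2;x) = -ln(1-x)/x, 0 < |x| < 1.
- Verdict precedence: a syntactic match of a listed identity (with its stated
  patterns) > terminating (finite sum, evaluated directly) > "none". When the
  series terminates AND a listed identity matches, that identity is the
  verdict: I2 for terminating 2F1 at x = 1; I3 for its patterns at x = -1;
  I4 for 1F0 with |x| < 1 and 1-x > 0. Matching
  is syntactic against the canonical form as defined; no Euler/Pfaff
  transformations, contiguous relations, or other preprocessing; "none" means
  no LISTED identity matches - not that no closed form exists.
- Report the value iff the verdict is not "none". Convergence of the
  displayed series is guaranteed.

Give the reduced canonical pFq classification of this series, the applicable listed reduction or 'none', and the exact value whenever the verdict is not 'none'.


Reduced: x = 1, 2F1, upper = {-2, \frac{2}{5}}, lower = {\frac{3}{4}}, C = -\frac{3}{7}. Verdict (x = 1): Vandermonde's identity (I2) applies (terminating 2F1 at x = 1 with n = 2, b = 2/5, c = \frac{3}{4}). Its exact value is -\frac{27}{175}.

Structural cue: from the first term -\frac{3}{7}: (1)_k (prefactor -3/7) is k! itself.
Adjacent-term ratio: r(k) = 1 * (k-2) (k+\frac{2}{5}) / [(k+\frac{3}{4}) (k+1)] - rational in k. x = 1; t_0 = -\frac{3}{7}; negate the roots.


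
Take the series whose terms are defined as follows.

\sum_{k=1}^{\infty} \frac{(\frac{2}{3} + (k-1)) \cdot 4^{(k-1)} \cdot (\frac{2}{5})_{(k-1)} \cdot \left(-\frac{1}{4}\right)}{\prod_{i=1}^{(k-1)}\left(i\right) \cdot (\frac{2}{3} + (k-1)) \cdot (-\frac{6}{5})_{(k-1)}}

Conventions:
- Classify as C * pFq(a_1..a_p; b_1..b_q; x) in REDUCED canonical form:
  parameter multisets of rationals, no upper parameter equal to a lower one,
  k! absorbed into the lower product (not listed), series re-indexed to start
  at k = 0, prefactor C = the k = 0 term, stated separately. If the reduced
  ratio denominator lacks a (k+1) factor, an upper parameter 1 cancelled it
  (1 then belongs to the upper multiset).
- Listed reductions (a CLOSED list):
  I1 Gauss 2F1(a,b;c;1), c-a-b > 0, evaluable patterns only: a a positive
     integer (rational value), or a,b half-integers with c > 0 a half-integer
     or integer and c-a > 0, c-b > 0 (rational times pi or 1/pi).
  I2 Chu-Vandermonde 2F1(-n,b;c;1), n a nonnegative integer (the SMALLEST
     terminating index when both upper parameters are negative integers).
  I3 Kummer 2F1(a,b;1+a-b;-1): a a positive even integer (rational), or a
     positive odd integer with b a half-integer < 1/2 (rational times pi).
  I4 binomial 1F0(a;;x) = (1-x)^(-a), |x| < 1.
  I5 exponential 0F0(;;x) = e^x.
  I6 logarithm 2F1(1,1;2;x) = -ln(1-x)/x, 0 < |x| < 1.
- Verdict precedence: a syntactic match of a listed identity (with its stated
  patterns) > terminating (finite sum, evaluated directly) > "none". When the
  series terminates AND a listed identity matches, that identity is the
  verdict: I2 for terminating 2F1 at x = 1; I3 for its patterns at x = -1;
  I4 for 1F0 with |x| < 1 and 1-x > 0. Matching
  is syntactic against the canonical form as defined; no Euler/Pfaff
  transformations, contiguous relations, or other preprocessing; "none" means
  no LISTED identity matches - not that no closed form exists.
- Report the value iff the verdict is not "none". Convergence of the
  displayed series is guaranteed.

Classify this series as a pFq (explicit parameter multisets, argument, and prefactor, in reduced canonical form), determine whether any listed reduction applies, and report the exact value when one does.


The tell: x = 4 and the product of the first k integers (C = -1/4) is k!.
Consecutive-term ratio: r(k) = 4 * (k+\frac{2}{5}) / [(k-\frac{6}{5}) (k+1)] - rational in k. x = 4; t_0 = -\frac{1}{4}; negate the roots.

Canonical form: C = -\frac{1}{4} times 1F1 with upper {\frac{2}{5}}, lower {-\frac{6}{5}}, x = 4. Verdict: no listed reduction: x = 4 and upper {\frac{2}{5}} fail every I1-I6 pattern.


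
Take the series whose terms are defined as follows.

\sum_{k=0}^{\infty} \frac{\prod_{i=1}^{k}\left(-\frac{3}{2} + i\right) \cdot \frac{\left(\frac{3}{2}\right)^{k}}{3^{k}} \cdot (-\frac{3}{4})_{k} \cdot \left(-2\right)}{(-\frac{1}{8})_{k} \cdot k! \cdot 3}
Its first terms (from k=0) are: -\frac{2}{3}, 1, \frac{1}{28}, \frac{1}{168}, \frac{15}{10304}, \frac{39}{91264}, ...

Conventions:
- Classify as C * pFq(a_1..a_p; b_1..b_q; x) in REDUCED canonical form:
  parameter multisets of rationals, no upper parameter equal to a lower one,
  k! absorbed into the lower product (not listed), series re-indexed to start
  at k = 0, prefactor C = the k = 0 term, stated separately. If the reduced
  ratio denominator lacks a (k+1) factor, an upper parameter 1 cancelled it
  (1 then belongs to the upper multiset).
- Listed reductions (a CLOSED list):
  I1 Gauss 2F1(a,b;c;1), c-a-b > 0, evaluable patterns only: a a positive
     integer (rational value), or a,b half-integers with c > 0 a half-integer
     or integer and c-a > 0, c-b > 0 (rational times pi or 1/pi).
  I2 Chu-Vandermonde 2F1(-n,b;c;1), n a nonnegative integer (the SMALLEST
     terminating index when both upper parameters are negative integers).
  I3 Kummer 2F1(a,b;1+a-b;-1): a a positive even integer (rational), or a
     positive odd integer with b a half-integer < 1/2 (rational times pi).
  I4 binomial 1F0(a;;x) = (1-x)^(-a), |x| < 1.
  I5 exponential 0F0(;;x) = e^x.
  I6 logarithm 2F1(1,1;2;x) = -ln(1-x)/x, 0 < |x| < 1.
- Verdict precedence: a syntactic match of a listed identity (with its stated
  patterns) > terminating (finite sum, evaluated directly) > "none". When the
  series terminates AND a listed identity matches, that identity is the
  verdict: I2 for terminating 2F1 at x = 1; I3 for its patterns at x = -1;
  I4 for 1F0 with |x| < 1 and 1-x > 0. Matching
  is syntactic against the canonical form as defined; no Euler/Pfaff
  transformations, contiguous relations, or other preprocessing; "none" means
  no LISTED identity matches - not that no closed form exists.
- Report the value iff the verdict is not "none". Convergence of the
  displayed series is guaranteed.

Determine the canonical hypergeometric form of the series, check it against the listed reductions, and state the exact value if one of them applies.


Structural cue: with t_0 = -\frac{2}{3}, the constant factors (C = -2/3, x = 1/2) combine into one prefactor.
Step ratio: r(k) = \frac{1}{2} * (k-\frac{3}{4}) (k-\frac{1}{2}) / [(k-\frac{1}{8}) (k+1)] - rational in k, leading ratio \frac{1}{2}; with t_0 = -\frac{2}{3}, classification follows.

Classification (C = -\frac{2}{3}): 2F1 with upper {-\frac{3}{4}, -\frac{1}{2}}, lower {-\frac{1}{8}}, argument x = \frac{1}{2}. Verdict: none. No listed pattern accepts 2F1(-\frac{3}{4}, -\frac{1}{2}; -\frac{1}{8}; \frac{1}{2}).
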